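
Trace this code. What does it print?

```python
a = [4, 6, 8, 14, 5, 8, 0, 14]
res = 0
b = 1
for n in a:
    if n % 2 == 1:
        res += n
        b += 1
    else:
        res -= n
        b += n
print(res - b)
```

n=4: not odd, res = 0-4 = -4; b=5
n=6: not odd, res = (-4)-6 = -10; b=11
n=8: not odd, res = (-10)-8 = -18; b=19
n=14: not odd, res = (-18)-14 = -32; b=33
n=5: odd, res = (-32)+5 = -27; b=34
n=8: not odd, res = (-27)-8 = -35; b=42
n=0: not odd, res = (-35)-0 = -35; b=42
n=14: not odd, res = (-35)-14 = -49; b=56
res-b = (-49)-56 = -105

-105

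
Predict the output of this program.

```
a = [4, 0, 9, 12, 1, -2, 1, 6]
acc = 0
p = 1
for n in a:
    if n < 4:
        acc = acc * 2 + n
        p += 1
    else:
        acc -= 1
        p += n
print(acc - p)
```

-68

n=4: not <4, acc = 0-1 = -1; p=5
n=0: <4, acc = (-1)*2+0 = -2; p=6
n=9: not <4, acc = (-2)-1 = -3; p=15
n=12: not <4, acc = (-3)-1 = -4; p=27
n=1: <4, acc = (-4)*2+1 = -7; p=28
n=-2: <4, acc = (-7)*2+(-2) = -16; p=29
n=1: <4, acc = (-16)*2+1 = -31; p=30
n=6: not <4, acc = (-31)-1 = -32; p=36
acc-p = (-32)-36 = -68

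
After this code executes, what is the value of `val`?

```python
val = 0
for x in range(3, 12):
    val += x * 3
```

189

x=3: val = 0+3*3 = 9
x=4: val = 9+4*3 = 21
x=5: val = 21+5*3 = 36
x=6: val = 36+6*3 = 54
x=7: val = 54+7*3 = 75
x=8: val = 75+8*3 = 99
x=9: val = 99+9*3 = 126
x=10: val = 126+10*3 = 156
x=11: val = 156+11*3 = 189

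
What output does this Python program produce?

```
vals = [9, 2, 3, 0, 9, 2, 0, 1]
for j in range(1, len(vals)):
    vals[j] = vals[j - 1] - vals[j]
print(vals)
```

[9, 7, 4, 4, -5, -7, -7, -8]

j=1: vals[1] = 9-2 = 7 → [9, 7, 3, 0, 9, 2, 0, 1]
j=2: vals[2] = 7-3 = 4 → [9, 7, 4, 0, 9, 2, 0, 1]
j=3: vals[3] = 4-0 = 4 → [9, 7, 4, 4, 9, 2, 0, 1]
j=4: vals[4] = 4-9 = -5 → [9, 7, 4, 4, -5, 2, 0, 1]
j=5: vals[5] = (-5)-2 = -7 → [9, 7, 4, 4, -5, -7, 0, 1]
j=6: vals[6] = (-7)-0 = -7 → [9, 7, 4, 4, -5, -7, -7, 1]
j=7: vals[7] = (-7)-1 = -8 → [9, 7, 4, 4, -5, -7, -7, -8]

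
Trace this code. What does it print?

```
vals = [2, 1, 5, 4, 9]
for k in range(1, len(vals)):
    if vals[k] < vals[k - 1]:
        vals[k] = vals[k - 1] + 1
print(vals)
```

k=1: 1<2, vals[1] = 2+1 = 3 → [2, 3, 5, 4, 9]
k=2: 5>=3, unchanged → [2, 3, 5, 4, 9]
k=3: 4<5, vals[3] = 5+1 = 6 → [2, 3, 5, 6, 9]
k=4: 9>=6, unchanged → [2, 3, 5, 6, 9]

[2, 3, 5, 6, 9]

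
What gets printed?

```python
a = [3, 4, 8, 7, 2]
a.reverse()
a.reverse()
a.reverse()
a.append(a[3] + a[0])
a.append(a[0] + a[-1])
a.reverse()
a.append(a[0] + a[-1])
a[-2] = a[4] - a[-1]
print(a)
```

[8, 6, 3, 4, 8, 7, -2, 10]

reverse → [2, 7, 8, 4, 3]
reverse → [3, 4, 8, 7, 2]
reverse → [2, 7, 8, 4, 3]
append a[3]+a[0] = 4+2 = 6 → [2, 7, 8, 4, 3, 6]
append a[0]+a[-1] = 2+6 = 8 → [2, 7, 8, 4, 3, 6, 8]
reverse → [8, 6, 3, 4, 8, 7, 2]
append a[0]+a[-1] = 8+2 = 10 → [8, 6, 3, 4, 8, 7, 2, 10]
a[-2] = a[4]-a[-1] = 8-10 = -2 → [8, 6, 3, 4, 8, 7, -2, 10]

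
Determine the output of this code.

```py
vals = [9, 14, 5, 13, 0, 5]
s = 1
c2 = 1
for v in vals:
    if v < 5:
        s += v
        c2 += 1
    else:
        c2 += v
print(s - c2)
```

-47

v=9: not <5; c2=10
v=14: not <5; c2=24
v=5: not <5; c2=29
v=13: not <5; c2=42
v=0: <5, s = 1+0 = 1; c2=43
v=5: not <5; c2=48
s-c2 = 1-48 = -47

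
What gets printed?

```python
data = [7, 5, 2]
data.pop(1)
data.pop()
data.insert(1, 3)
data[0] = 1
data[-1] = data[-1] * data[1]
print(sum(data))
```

10

pop(1) removes 5 → [7, 2]
pop() removes 2 → [7]
insert 3 at 1 → [7, 3]
data[0] = 1 → [1, 3]
data[-1] = data[-1]*data[1] = 3*3 = 9 → [1, 9]
sum = 10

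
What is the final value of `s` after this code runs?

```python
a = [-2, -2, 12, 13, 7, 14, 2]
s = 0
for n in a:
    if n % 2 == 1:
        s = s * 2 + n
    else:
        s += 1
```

47

n=-2: not odd, s = 0+1 = 1
n=-2: not odd, s = 1+1 = 2
n=12: not odd, s = 2+1 = 3
n=13: odd, s = 3*2+13 = 19
n=7: odd, s = 19*2+7 = 45
n=14: not odd, s = 45+1 = 46
n=2: not odd, s = 46+1 = 47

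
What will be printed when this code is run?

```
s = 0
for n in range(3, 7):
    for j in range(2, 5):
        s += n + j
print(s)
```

90

n=3,j=2: s = 0+5 = 5
n=3,j=3: s = 5+6 = 11
n=3,j=4: s = 11+7 = 18
n=4,j=2: s = 18+6 = 24
n=4,j=3: s = 24+7 = 31
n=4,j=4: s = 31+8 = 39
n=5,j=2: s = 39+7 = 46
n=5,j=3: s = 46+8 = 54
n=5,j=4: s = 54+9 = 63
n=6,j=2: s = 63+8 = 71
n=6,j=3: s = 71+9 = 80
n=6,j=4: s = 80+10 = 90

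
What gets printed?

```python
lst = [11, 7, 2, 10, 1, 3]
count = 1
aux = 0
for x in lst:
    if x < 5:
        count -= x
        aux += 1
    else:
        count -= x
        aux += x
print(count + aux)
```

-2

x=11: not <5, count = 1-11 = -10; aux=11
x=7: not <5, count = (-10)-7 = -17; aux=18
x=2: <5, count = (-17)-2 = -19; aux=19
x=10: not <5, count = (-19)-10 = -29; aux=29
x=1: <5, count = (-29)-1 = -30; aux=30
x=3: <5, count = (-30)-3 = -33; aux=31
count+aux = (-33)+31 = -2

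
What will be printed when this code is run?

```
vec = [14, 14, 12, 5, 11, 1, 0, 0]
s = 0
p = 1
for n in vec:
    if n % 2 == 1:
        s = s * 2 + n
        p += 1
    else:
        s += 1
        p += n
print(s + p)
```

113

n=14: not odd, s = 0+1 = 1; p=15
n=14: not odd, s = 1+1 = 2; p=29
n=12: not odd, s = 2+1 = 3; p=41
n=5: odd, s = 3*2+5 = 11; p=42
n=11: odd, s = 11*2+11 = 33; p=43
n=1: odd, s = 33*2+1 = 67; p=44
n=0: not odd, s = 67+1 = 68; p=44
n=0: not odd, s = 68+1 = 69; p=44
s+p = 69+44 = 113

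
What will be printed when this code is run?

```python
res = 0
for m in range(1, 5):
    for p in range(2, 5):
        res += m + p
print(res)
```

66

m=1,p=2: res = 0+3 = 3
m=1,p=3: res = 3+4 = 7
m=1,p=4: res = 7+5 = 12
m=2,p=2: res = 12+4 = 16
m=2,p=3: res = 16+5 = 21
m=2,p=4: res = 21+6 = 27
m=3,p=2: res = 27+5 = 32
m=3,p=3: res = 32+6 = 38
m=3,p=4: res = 38+7 = 45
m=4,p=2: res = 45+6 = 51
m=4,p=3: res = 51+7 = 58
m=4,p=4: res = 58+8 = 66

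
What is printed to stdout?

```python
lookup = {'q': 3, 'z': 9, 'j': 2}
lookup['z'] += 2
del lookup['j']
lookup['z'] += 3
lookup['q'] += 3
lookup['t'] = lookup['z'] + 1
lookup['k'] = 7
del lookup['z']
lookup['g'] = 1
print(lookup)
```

lookup['z'] = 9+2 = 11 → {'q': 3, 'z': 11, 'j': 2}
del 'j' → {'q': 3, 'z': 11}
lookup['z'] = 11+3 = 14 → {'q': 3, 'z': 14}
lookup['q'] = 3+3 = 6 → {'q': 6, 'z': 14}
lookup['t'] = lookup['z']+1 = 15 → {'q': 6, 'z': 14, 't': 15}
lookup['k'] = 7 → {'q': 6, 'z': 14, 't': 15, 'k': 7}
del 'z' → {'q': 6, 't': 15, 'k': 7}
lookup['g'] = 1 → {'q': 6, 't': 15, 'k': 7, 'g': 1}

{'q': 6, 't': 15, 'k': 7, 'g': 1}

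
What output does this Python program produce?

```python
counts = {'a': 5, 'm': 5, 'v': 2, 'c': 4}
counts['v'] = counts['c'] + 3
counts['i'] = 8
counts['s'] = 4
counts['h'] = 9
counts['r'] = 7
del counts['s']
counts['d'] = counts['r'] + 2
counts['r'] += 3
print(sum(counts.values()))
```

counts['v'] = counts['c']+3 = 7 → {'a': 5, 'm': 5, 'v': 7, 'c': 4}
counts['i'] = 8 → {'a': 5, 'm': 5, 'v': 7, 'c': 4, 'i': 8}
counts['s'] = 4 → {'a': 5, 'm': 5, 'v': 7, 'c': 4, 'i': 8, 's': 4}
counts['h'] = 9 → {'a': 5, 'm': 5, 'v': 7, 'c': 4, 'i': 8, 's': 4, 'h': 9}
counts['r'] = 7 → {'a': 5, 'm': 5, 'v': 7, 'c': 4, 'i': 8, 's': 4, 'h': 9, 'r': 7}
del 's' → {'a': 5, 'm': 5, 'v': 7, 'c': 4, 'i': 8, 'h': 9, 'r': 7}
counts['d'] = counts['r']+2 = 9 → {'a': 5, 'm': 5, 'v': 7, 'c': 4, 'i': 8, 'h': 9, 'r': 7, 'd': 9}
counts['r'] = 7+3 = 10 → {'a': 5, 'm': 5, 'v': 7, 'c': 4, 'i': 8, 'h': 9, 'r': 10, 'd': 9}
sum of values = 57

57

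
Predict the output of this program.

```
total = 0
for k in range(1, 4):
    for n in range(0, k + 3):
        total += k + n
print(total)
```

k=1,n=0: total = 0+1 = 1
k=1,n=1: total = 1+2 = 3
k=1,n=2: total = 3+3 = 6
k=1,n=3: total = 6+4 = 10
k=2,n=0: total = 10+2 = 12
k=2,n=1: total = 12+3 = 15
k=2,n=2: total = 15+4 = 19
k=2,n=3: total = 19+5 = 24
k=2,n=4: total = 24+6 = 30
k=3,n=0: total = 30+3 = 33
k=3,n=1: total = 33+4 = 37
k=3,n=2: total = 37+5 = 42
k=3,n=3: total = 42+6 = 48
k=3,n=4: total = 48+7 = 55
k=3,n=5: total = 55+8 = 63

63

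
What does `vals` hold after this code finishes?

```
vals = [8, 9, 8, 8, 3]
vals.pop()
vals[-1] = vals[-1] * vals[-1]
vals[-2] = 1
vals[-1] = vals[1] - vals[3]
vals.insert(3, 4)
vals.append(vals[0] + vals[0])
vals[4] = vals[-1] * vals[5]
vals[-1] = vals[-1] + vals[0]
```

pop() removes 3 → [8, 9, 8, 8]
vals[-1] = vals[-1]*vals[-1] = 8*8 = 64 → [8, 9, 8, 64]
vals[-2] = 1 → [8, 9, 1, 64]
vals[-1] = vals[1]-vals[3] = 9-64 = -55 → [8, 9, 1, -55]
insert 4 at 3 → [8, 9, 1, 4, -55]
append vals[0]+vals[0] = 8+8 = 16 → [8, 9, 1, 4, -55, 16]
vals[4] = vals[-1]*vals[5] = 16*16 = 256 → [8, 9, 1, 4, 256, 16]
vals[-1] = vals[-1]+vals[0] = 16+8 = 24 → [8, 9, 1, 4, 256, 24]

[8, 9, 1, 4, 256, 24]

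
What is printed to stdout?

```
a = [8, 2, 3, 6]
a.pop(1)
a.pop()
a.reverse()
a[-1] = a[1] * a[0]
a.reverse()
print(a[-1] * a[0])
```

pop(1) removes 2 → [8, 3, 6]
pop() removes 6 → [8, 3]
reverse → [3, 8]
a[-1] = a[1]*a[0] = 8*3 = 24 → [3, 24]
reverse → [24, 3]
a[-1]*a[0] = 3*24 = 72

72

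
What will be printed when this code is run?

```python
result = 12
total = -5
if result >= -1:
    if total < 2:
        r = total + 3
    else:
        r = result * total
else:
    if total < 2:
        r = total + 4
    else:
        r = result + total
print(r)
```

result=12, total=-5
result >= -1 is True; total < 2 is True
→ r = total + 3 = -2

-2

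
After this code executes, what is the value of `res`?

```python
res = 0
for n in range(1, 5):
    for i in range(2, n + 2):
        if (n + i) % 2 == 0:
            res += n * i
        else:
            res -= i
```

n=1,i=2: odd sum, res = 0-2 = -2
n=2,i=2: even sum, res = (-2)+4 = 2
n=2,i=3: odd sum, res = 2-3 = -1
n=3,i=2: odd sum, res = (-1)-2 = -3
n=3,i=3: even sum, res = (-3)+9 = 6
n=3,i=4: odd sum, res = 6-4 = 2
n=4,i=2: even sum, res = 2+8 = 10
n=4,i=3: odd sum, res = 10-3 = 7
n=4,i=4: even sum, res = 7+16 = 23
n=4,i=5: odd sum, res = 23-5 = 18

18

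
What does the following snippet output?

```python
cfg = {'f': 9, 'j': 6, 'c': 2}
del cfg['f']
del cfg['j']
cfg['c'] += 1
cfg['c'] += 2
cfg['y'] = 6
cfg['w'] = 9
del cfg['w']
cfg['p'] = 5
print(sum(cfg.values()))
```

del 'f' → {'j': 6, 'c': 2}
del 'j' → {'c': 2}
cfg['c'] = 2+1 = 3 → {'c': 3}
cfg['c'] = 3+2 = 5 → {'c': 5}
cfg['y'] = 6 → {'c': 5, 'y': 6}
cfg['w'] = 9 → {'c': 5, 'y': 6, 'w': 9}
del 'w' → {'c': 5, 'y': 6}
cfg['p'] = 5 → {'c': 5, 'y': 6, 'p': 5}
sum of values = 16

16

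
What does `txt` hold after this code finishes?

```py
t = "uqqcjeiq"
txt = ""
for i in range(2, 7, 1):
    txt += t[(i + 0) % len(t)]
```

'qcjei'

i=2: add t[2]='q' → 'q'
i=3: add t[3]='c' → 'qc'
i=4: add t[4]='j' → 'qcj'
i=5: add t[5]='e' → 'qcje'
i=6: add t[6]='i' → 'qcjei'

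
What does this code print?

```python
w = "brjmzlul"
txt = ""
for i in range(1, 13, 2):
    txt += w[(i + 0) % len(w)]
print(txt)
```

rmllrm

i=1: add w[1]='r' → 'r'
i=3: add w[3]='m' → 'rm'
i=5: add w[5]='l' → 'rml'
i=7: add w[7]='l' → 'rmll'
i=9: add w[1]='r' → 'rmllr'
i=11: add w[3]='m' → 'rmllrm'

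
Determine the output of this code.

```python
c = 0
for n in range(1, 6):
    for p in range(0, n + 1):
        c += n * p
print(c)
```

n=1,p=0: c = 0+0 = 0
n=1,p=1: c = 0+1 = 1
n=2,p=0: c = 1+0 = 1
n=2,p=1: c = 1+2 = 3
n=2,p=2: c = 3+4 = 7
n=3,p=0: c = 7+0 = 7
n=3,p=1: c = 7+3 = 10
n=3,p=2: c = 10+6 = 16
n=3,p=3: c = 16+9 = 25
n=4,p=0: c = 25+0 = 25
n=4,p=1: c = 25+4 = 29
n=4,p=2: c = 29+8 = 37
n=4,p=3: c = 37+12 = 49
n=4,p=4: c = 49+16 = 65
n=5,p=0: c = 65+0 = 65
n=5,p=1: c = 65+5 = 70
n=5,p=2: c = 70+10 = 80
n=5,p=3: c = 80+15 = 95
n=5,p=4: c = 95+20 = 115
n=5,p=5: c = 115+25 = 140

140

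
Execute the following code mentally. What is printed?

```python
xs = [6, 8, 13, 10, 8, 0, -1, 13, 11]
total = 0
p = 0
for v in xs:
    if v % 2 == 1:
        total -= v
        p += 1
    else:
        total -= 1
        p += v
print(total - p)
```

v=6: not odd, total = 0-1 = -1; p=6
v=8: not odd, total = (-1)-1 = -2; p=14
v=13: odd, total = (-2)-13 = -15; p=15
v=10: not odd, total = (-15)-1 = -16; p=25
v=8: not odd, total = (-16)-1 = -17; p=33
v=0: not odd, total = (-17)-1 = -18; p=33
v=-1: odd, total = (-18)-(-1) = -17; p=34
v=13: odd, total = (-17)-13 = -30; p=35
v=11: odd, total = (-30)-11 = -41; p=36
total-p = (-41)-36 = -77

-77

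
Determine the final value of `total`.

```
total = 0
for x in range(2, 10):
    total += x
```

x=2: total = 0+2 = 2
x=3: total = 2+3 = 5
x=4: total = 5+4 = 9
x=5: total = 9+5 = 14
x=6: total = 14+6 = 20
x=7: total = 20+7 = 27
x=8: total = 27+8 = 35
x=9: total = 35+9 = 44

44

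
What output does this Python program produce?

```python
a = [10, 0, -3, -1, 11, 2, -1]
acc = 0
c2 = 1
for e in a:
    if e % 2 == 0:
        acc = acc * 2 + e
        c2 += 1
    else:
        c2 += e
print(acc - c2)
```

e=10: even, acc = 0*2+10 = 10; c2=2
e=0: even, acc = 10*2+0 = 20; c2=3
e=-3: not even; c2=0
e=-1: not even; c2=-1
e=11: not even; c2=10
e=2: even, acc = 20*2+2 = 42; c2=11
e=-1: not even; c2=10
acc-c2 = 42-10 = 32

32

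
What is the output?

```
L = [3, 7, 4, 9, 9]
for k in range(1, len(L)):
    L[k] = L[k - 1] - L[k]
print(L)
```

[3, -4, -8, -17, -26]

k=1: L[1] = 3-7 = -4 → [3, -4, 4, 9, 9]
k=2: L[2] = (-4)-4 = -8 → [3, -4, -8, 9, 9]
k=3: L[3] = (-8)-9 = -17 → [3, -4, -8, -17, 9]
k=4: L[4] = (-17)-9 = -26 → [3, -4, -8, -17, -26]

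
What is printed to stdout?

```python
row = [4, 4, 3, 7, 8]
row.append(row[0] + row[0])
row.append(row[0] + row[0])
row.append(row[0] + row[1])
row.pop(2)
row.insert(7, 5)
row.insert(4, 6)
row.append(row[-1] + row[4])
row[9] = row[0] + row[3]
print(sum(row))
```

70

append row[0]+row[0] = 4+4 = 8 → [4, 4, 3, 7, 8, 8]
append row[0]+row[0] = 4+4 = 8 → [4, 4, 3, 7, 8, 8, 8]
append row[0]+row[1] = 4+4 = 8 → [4, 4, 3, 7, 8, 8, 8, 8]
pop(2) removes 3 → [4, 4, 7, 8, 8, 8, 8]
insert 5 at 7 → [4, 4, 7, 8, 8, 8, 8, 5]
insert 6 at 4 → [4, 4, 7, 8, 6, 8, 8, 8, 5]
append row[-1]+row[4] = 5+6 = 11 → [4, 4, 7, 8, 6, 8, 8, 8, 5, 11]
row[9] = row[0]+row[3] = 4+8 = 12 → [4, 4, 7, 8, 6, 8, 8, 8, 5, 12]
sum = 70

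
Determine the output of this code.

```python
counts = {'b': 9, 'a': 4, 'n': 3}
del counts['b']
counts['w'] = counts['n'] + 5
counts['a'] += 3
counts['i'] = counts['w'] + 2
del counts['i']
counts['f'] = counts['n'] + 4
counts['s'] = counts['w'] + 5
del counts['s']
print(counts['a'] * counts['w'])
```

56

del 'b' → {'a': 4, 'n': 3}
counts['w'] = counts['n']+5 = 8 → {'a': 4, 'n': 3, 'w': 8}
counts['a'] = 4+3 = 7 → {'a': 7, 'n': 3, 'w': 8}
counts['i'] = counts['w']+2 = 10 → {'a': 7, 'n': 3, 'w': 8, 'i': 10}
del 'i' → {'a': 7, 'n': 3, 'w': 8}
counts['f'] = counts['n']+4 = 7 → {'a': 7, 'n': 3, 'w': 8, 'f': 7}
counts['s'] = counts['w']+5 = 13 → {'a': 7, 'n': 3, 'w': 8, 'f': 7, 's': 13}
del 's' → {'a': 7, 'n': 3, 'w': 8, 'f': 7}
counts['a']*counts['w'] = 7*8 = 56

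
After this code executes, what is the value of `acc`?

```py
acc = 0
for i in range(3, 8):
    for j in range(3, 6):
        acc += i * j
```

300

i=3,j=3: acc = 0+9 = 9
i=3,j=4: acc = 9+12 = 21
i=3,j=5: acc = 21+15 = 36
i=4,j=3: acc = 36+12 = 48
i=4,j=4: acc = 48+16 = 64
i=4,j=5: acc = 64+20 = 84
i=5,j=3: acc = 84+15 = 99
i=5,j=4: acc = 99+20 = 119
i=5,j=5: acc = 119+25 = 144
i=6,j=3: acc = 144+18 = 162
i=6,j=4: acc = 162+24 = 186
i=6,j=5: acc = 186+30 = 216
i=7,j=3: acc = 216+21 = 237
i=7,j=4: acc = 237+28 = 265
i=7,j=5: acc = 265+35 = 300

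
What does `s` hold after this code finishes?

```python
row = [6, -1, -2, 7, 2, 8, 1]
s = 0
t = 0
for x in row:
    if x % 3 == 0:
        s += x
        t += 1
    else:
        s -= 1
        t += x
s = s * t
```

0

x=6: %3==0, s = 0+6 = 6; t=1
x=-1: not %3==0, s = 6-1 = 5; t=0
x=-2: not %3==0, s = 5-1 = 4; t=-2
x=7: not %3==0, s = 4-1 = 3; t=5
x=2: not %3==0, s = 3-1 = 2; t=7
x=8: not %3==0, s = 2-1 = 1; t=15
x=1: not %3==0, s = 1-1 = 0; t=16
s*t = 0*16 = 0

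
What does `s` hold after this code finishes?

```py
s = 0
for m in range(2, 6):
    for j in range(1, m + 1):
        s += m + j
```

88

m=2,j=1: s = 0+3 = 3
m=2,j=2: s = 3+4 = 7
m=3,j=1: s = 7+4 = 11
m=3,j=2: s = 11+5 = 16
m=3,j=3: s = 16+6 = 22
m=4,j=1: s = 22+5 = 27
m=4,j=2: s = 27+6 = 33
m=4,j=3: s = 33+7 = 40
m=4,j=4: s = 40+8 = 48
m=5,j=1: s = 48+6 = 54
m=5,j=2: s = 54+7 = 61
m=5,j=3: s = 61+8 = 69
m=5,j=4: s = 69+9 = 78
m=5,j=5: s = 78+10 = 88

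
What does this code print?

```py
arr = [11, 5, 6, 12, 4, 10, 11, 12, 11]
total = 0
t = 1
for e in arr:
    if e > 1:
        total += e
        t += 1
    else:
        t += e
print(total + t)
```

e=11: >1, total = 0+11 = 11; t=2
e=5: >1, total = 11+5 = 16; t=3
e=6: >1, total = 16+6 = 22; t=4
e=12: >1, total = 22+12 = 34; t=5
e=4: >1, total = 34+4 = 38; t=6
e=10: >1, total = 38+10 = 48; t=7
e=11: >1, total = 48+11 = 59; t=8
e=12: >1, total = 59+12 = 71; t=9
e=11: >1, total = 71+11 = 82; t=10
total+t = 82+10 = 92

92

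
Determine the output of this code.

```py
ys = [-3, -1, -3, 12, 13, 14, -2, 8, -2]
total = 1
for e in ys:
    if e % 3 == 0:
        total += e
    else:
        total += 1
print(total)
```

13

e=-3: %3==0, total = 1+(-3) = -2
e=-1: not %3==0, total = (-2)+1 = -1
e=-3: %3==0, total = (-1)+(-3) = -4
e=12: %3==0, total = (-4)+12 = 8
e=13: not %3==0, total = 8+1 = 9
e=14: not %3==0, total = 9+1 = 10
e=-2: not %3==0, total = 10+1 = 11
e=8: not %3==0, total = 11+1 = 12
e=-2: not %3==0, total = 12+1 = 13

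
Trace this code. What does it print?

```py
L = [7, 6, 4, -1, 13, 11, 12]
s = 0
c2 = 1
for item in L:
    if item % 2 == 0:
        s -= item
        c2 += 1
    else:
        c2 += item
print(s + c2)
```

12

item=7: not even; c2=8
item=6: even, s = 0-6 = -6; c2=9
item=4: even, s = (-6)-4 = -10; c2=10
item=-1: not even; c2=9
item=13: not even; c2=22
item=11: not even; c2=33
item=12: even, s = (-10)-12 = -22; c2=34
s+c2 = (-22)+34 = 12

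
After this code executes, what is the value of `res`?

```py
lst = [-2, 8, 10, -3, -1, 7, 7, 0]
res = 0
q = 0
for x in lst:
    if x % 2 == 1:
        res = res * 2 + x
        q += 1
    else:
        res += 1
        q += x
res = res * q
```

840

x=-2: not odd, res = 0+1 = 1; q=-2
x=8: not odd, res = 1+1 = 2; q=6
x=10: not odd, res = 2+1 = 3; q=16
x=-3: odd, res = 3*2+(-3) = 3; q=17
x=-1: odd, res = 3*2+(-1) = 5; q=18
x=7: odd, res = 5*2+7 = 17; q=19
x=7: odd, res = 17*2+7 = 41; q=20
x=0: not odd, res = 41+1 = 42; q=20
res*q = 42*20 = 840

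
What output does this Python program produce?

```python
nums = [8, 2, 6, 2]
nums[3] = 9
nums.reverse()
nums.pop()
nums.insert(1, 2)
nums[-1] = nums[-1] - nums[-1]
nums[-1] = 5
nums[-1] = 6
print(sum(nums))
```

23

nums[3] = 9 → [8, 2, 6, 9]
reverse → [9, 6, 2, 8]
pop() removes 8 → [9, 6, 2]
insert 2 at 1 → [9, 2, 6, 2]
nums[-1] = nums[-1]-nums[-1] = 2-2 = 0 → [9, 2, 6, 0]
nums[-1] = 5 → [9, 2, 6, 5]
nums[-1] = 6 → [9, 2, 6, 6]
sum = 23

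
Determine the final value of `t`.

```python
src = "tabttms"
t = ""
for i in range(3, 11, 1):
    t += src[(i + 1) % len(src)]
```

i=3: add src[4]='t' → 't'
i=4: add src[5]='m' → 'tm'
i=5: add src[6]='s' → 'tms'
i=6: add src[0]='t' → 'tmst'
i=7: add src[1]='a' → 'tmsta'
i=8: add src[2]='b' → 'tmstab'
i=9: add src[3]='t' → 'tmstabt'
i=10: add src[4]='t' → 'tmstabtt'

'tmstabtt'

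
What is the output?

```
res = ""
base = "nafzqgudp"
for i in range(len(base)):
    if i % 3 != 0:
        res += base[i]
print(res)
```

i=0: skip
i=1: add 'a' → 'a'
i=2: add 'f' → 'af'
i=3: skip
i=4: add 'q' → 'afq'
i=5: add 'g' → 'afqg'
i=6: skip
i=7: add 'd' → 'afqgd'
i=8: add 'p' → 'afqgdp'

afqgdp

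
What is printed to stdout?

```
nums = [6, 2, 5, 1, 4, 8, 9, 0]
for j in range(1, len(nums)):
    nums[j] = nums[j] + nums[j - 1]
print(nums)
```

[6, 8, 13, 14, 18, 26, 35, 35]

j=1: nums[1] = 2+6 = 8 → [6, 8, 5, 1, 4, 8, 9, 0]
j=2: nums[2] = 5+8 = 13 → [6, 8, 13, 1, 4, 8, 9, 0]
j=3: nums[3] = 1+13 = 14 → [6, 8, 13, 14, 4, 8, 9, 0]
j=4: nums[4] = 4+14 = 18 → [6, 8, 13, 14, 18, 8, 9, 0]
j=5: nums[5] = 8+18 = 26 → [6, 8, 13, 14, 18, 26, 9, 0]
j=6: nums[6] = 9+26 = 35 → [6, 8, 13, 14, 18, 26, 35, 0]
j=7: nums[7] = 0+35 = 35 → [6, 8, 13, 14, 18, 26, 35, 35]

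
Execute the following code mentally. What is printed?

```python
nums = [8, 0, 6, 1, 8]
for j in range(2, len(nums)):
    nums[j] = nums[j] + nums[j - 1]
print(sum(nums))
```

j=2: nums[2] = 6+0 = 6 → [8, 0, 6, 1, 8]
j=3: nums[3] = 1+6 = 7 → [8, 0, 6, 7, 8]
j=4: nums[4] = 8+7 = 15 → [8, 0, 6, 7, 15]
sum = 36

36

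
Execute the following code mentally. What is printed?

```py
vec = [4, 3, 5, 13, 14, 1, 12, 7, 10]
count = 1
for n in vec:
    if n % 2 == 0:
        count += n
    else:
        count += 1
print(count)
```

46

n=4: even, count = 1+4 = 5
n=3: not even, count = 5+1 = 6
n=5: not even, count = 6+1 = 7
n=13: not even, count = 7+1 = 8
n=14: even, count = 8+14 = 22
n=1: not even, count = 22+1 = 23
n=12: even, count = 23+12 = 35
n=7: not even, count = 35+1 = 36
n=10: even, count = 36+10 = 46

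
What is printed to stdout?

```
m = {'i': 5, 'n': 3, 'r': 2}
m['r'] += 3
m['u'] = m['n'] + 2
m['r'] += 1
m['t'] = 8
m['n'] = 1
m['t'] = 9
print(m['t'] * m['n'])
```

m['r'] = 2+3 = 5 → {'i': 5, 'n': 3, 'r': 5}
m['u'] = m['n']+2 = 5 → {'i': 5, 'n': 3, 'r': 5, 'u': 5}
m['r'] = 5+1 = 6 → {'i': 5, 'n': 3, 'r': 6, 'u': 5}
m['t'] = 8 → {'i': 5, 'n': 3, 'r': 6, 'u': 5, 't': 8}
m['n'] = 1 → {'i': 5, 'n': 1, 'r': 6, 'u': 5, 't': 8}
m['t'] = 9 → {'i': 5, 'n': 1, 'r': 6, 'u': 5, 't': 9}
m['t']*m['n'] = 9*1 = 9

9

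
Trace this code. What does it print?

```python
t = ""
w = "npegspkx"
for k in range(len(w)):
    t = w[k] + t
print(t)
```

k=0: prepend 'n' → 'n'
k=1: prepend 'p' → 'pn'
k=2: prepend 'e' → 'epn'
k=3: prepend 'g' → 'gepn'
k=4: prepend 's' → 'sgepn'
k=5: prepend 'p' → 'psgepn'
k=6: prepend 'k' → 'kpsgepn'
k=7: prepend 'x' → 'xkpsgepn'

xkpsgepn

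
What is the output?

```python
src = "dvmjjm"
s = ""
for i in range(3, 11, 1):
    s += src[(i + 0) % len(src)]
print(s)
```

jjmdvmjj

i=3: add src[3]='j' → 'j'
i=4: add src[4]='j' → 'jj'
i=5: add src[5]='m' → 'jjm'
i=6: add src[0]='d' → 'jjmd'
i=7: add src[1]='v' → 'jjmdv'
i=8: add src[2]='m' → 'jjmdvm'
i=9: add src[3]='j' → 'jjmdvmj'
i=10: add src[4]='j' → 'jjmdvmjj'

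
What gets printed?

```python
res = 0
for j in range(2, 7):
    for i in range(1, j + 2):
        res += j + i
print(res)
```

190

j=2,i=1: res = 0+3 = 3
j=2,i=2: res = 3+4 = 7
j=2,i=3: res = 7+5 = 12
j=3,i=1: res = 12+4 = 16
j=3,i=2: res = 16+5 = 21
j=3,i=3: res = 21+6 = 27
j=3,i=4: res = 27+7 = 34
j=4,i=1: res = 34+5 = 39
j=4,i=2: res = 39+6 = 45
j=4,i=3: res = 45+7 = 52
j=4,i=4: res = 52+8 = 60
j=4,i=5: res = 60+9 = 69
j=5,i=1: res = 69+6 = 75
j=5,i=2: res = 75+7 = 82
j=5,i=3: res = 82+8 = 90
j=5,i=4: res = 90+9 = 99
j=5,i=5: res = 99+10 = 109
j=5,i=6: res = 109+11 = 120
j=6,i=1: res = 120+7 = 127
j=6,i=2: res = 127+8 = 135
j=6,i=3: res = 135+9 = 144
j=6,i=4: res = 144+10 = 154
j=6,i=5: res = 154+11 = 165
j=6,i=6: res = 165+12 = 177
j=6,i=7: res = 177+13 = 190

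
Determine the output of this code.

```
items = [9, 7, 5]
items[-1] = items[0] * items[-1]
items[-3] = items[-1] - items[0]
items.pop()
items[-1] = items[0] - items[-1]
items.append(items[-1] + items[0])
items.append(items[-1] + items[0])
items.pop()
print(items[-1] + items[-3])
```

101

items[-1] = items[0]*items[-1] = 9*5 = 45 → [9, 7, 45]
items[-3] = items[-1]-items[0] = 45-9 = 36 → [36, 7, 45]
pop() removes 45 → [36, 7]
items[-1] = items[0]-items[-1] = 36-7 = 29 → [36, 29]
append items[-1]+items[0] = 29+36 = 65 → [36, 29, 65]
append items[-1]+items[0] = 65+36 = 101 → [36, 29, 65, 101]
pop() removes 101 → [36, 29, 65]
items[-1]+items[-3] = 65+36 = 101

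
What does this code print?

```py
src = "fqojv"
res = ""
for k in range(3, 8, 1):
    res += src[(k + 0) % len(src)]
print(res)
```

jvfqo

k=3: add src[3]='j' → 'j'
k=4: add src[4]='v' → 'jv'
k=5: add src[0]='f' → 'jvf'
k=6: add src[1]='q' → 'jvfq'
k=7: add src[2]='o' → 'jvfqo'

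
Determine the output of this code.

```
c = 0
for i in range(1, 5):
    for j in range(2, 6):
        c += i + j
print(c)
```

96

i=1,j=2: c = 0+3 = 3
i=1,j=3: c = 3+4 = 7
i=1,j=4: c = 7+5 = 12
i=1,j=5: c = 12+6 = 18
i=2,j=2: c = 18+4 = 22
i=2,j=3: c = 22+5 = 27
i=2,j=4: c = 27+6 = 33
i=2,j=5: c = 33+7 = 40
i=3,j=2: c = 40+5 = 45
i=3,j=3: c = 45+6 = 51
i=3,j=4: c = 51+7 = 58
i=3,j=5: c = 58+8 = 66
i=4,j=2: c = 66+6 = 72
i=4,j=3: c = 72+7 = 79
i=4,j=4: c = 79+8 = 87
i=4,j=5: c = 87+9 = 96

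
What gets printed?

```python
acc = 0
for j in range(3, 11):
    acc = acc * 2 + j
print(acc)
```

j=3: acc = 0*2+3 = 3
j=4: acc = 3*2+4 = 10
j=5: acc = 10*2+5 = 25
j=6: acc = 25*2+6 = 56
j=7: acc = 56*2+7 = 119
j=8: acc = 119*2+8 = 246
j=9: acc = 246*2+9 = 501
j=10: acc = 501*2+10 = 1012

1012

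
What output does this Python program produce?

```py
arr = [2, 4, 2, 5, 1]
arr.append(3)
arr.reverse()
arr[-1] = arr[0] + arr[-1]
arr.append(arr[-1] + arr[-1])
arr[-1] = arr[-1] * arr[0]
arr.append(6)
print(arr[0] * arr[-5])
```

append 3 → [2, 4, 2, 5, 1, 3]
reverse → [3, 1, 5, 2, 4, 2]
arr[-1] = arr[0]+arr[-1] = 3+2 = 5 → [3, 1, 5, 2, 4, 5]
append arr[-1]+arr[-1] = 5+5 = 10 → [3, 1, 5, 2, 4, 5, 10]
arr[-1] = arr[-1]*arr[0] = 10*3 = 30 → [3, 1, 5, 2, 4, 5, 30]
append 6 → [3, 1, 5, 2, 4, 5, 30, 6]
arr[0]*arr[-5] = 3*2 = 6

6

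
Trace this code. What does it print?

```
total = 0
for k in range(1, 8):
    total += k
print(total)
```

28

k=1: total = 0+1 = 1
k=2: total = 1+2 = 3
k=3: total = 3+3 = 6
k=4: total = 6+4 = 10
k=5: total = 10+5 = 15
k=6: total = 15+6 = 21
k=7: total = 21+7 = 28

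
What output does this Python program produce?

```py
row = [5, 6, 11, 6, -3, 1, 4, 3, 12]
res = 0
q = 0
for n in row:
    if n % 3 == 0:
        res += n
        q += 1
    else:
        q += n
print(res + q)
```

50

n=5: not %3==0; q=5
n=6: %3==0, res = 0+6 = 6; q=6
n=11: not %3==0; q=17
n=6: %3==0, res = 6+6 = 12; q=18
n=-3: %3==0, res = 12+(-3) = 9; q=19
n=1: not %3==0; q=20
n=4: not %3==0; q=24
n=3: %3==0, res = 9+3 = 12; q=25
n=12: %3==0, res = 12+12 = 24; q=26
res+q = 24+26 = 50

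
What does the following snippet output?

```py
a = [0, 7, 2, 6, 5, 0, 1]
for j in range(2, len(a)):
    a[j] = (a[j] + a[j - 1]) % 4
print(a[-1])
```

1

j=2: a[2] = (2+7)%4 = 1 → [0, 7, 1, 6, 5, 0, 1]
j=3: a[3] = (6+1)%4 = 3 → [0, 7, 1, 3, 5, 0, 1]
j=4: a[4] = (5+3)%4 = 0 → [0, 7, 1, 3, 0, 0, 1]
j=5: a[5] = (0+0)%4 = 0 → [0, 7, 1, 3, 0, 0, 1]
j=6: a[6] = (1+0)%4 = 1 → [0, 7, 1, 3, 0, 0, 1]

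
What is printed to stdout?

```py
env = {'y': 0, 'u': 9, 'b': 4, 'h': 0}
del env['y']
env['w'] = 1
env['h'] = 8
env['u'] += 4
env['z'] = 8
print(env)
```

{'u': 13, 'b': 4, 'h': 8, 'w': 1, 'z': 8}

del 'y' → {'u': 9, 'b': 4, 'h': 0}
env['w'] = 1 → {'u': 9, 'b': 4, 'h': 0, 'w': 1}
env['h'] = 8 → {'u': 9, 'b': 4, 'h': 8, 'w': 1}
env['u'] = 9+4 = 13 → {'u': 13, 'b': 4, 'h': 8, 'w': 1}
env['z'] = 8 → {'u': 13, 'b': 4, 'h': 8, 'w': 1, 'z': 8}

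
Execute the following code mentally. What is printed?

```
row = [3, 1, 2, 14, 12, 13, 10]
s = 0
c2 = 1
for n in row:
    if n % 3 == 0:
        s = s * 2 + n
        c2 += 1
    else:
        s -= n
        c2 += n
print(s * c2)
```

-1677

n=3: %3==0, s = 0*2+3 = 3; c2=2
n=1: not %3==0, s = 3-1 = 2; c2=3
n=2: not %3==0, s = 2-2 = 0; c2=5
n=14: not %3==0, s = 0-14 = -14; c2=19
n=12: %3==0, s = (-14)*2+12 = -16; c2=20
n=13: not %3==0, s = (-16)-13 = -29; c2=33
n=10: not %3==0, s = (-29)-10 = -39; c2=43
s*c2 = (-39)*43 = -1677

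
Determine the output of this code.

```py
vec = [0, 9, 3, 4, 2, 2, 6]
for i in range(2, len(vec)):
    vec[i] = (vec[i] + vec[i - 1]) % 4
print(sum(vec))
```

13

i=2: vec[2] = (3+9)%4 = 0 → [0, 9, 0, 4, 2, 2, 6]
i=3: vec[3] = (4+0)%4 = 0 → [0, 9, 0, 0, 2, 2, 6]
i=4: vec[4] = (2+0)%4 = 2 → [0, 9, 0, 0, 2, 2, 6]
i=5: vec[5] = (2+2)%4 = 0 → [0, 9, 0, 0, 2, 0, 6]
i=6: vec[6] = (6+0)%4 = 2 → [0, 9, 0, 0, 2, 0, 2]
sum = 13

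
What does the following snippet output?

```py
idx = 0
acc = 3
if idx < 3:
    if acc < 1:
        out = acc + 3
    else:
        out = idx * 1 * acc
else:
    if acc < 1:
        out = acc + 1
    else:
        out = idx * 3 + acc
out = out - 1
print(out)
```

idx=0, acc=3
idx < 3 is True; acc < 1 is False
→ out = idx * 1 * acc = 0
out = 0-1 = -1

-1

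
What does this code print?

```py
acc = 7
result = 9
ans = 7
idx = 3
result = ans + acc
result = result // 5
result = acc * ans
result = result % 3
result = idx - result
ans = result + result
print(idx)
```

3

result = 7+7 = 14
result = 14//5 = 2
result = 7*7 = 49
result = 49%3 = 1
result = 3-1 = 2
ans = 2+2 = 4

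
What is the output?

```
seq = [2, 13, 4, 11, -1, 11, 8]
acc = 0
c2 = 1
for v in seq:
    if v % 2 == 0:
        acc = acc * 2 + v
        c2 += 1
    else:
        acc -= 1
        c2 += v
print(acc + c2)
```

v=2: even, acc = 0*2+2 = 2; c2=2
v=13: not even, acc = 2-1 = 1; c2=15
v=4: even, acc = 1*2+4 = 6; c2=16
v=11: not even, acc = 6-1 = 5; c2=27
v=-1: not even, acc = 5-1 = 4; c2=26
v=11: not even, acc = 4-1 = 3; c2=37
v=8: even, acc = 3*2+8 = 14; c2=38
acc+c2 = 14+38 = 52

52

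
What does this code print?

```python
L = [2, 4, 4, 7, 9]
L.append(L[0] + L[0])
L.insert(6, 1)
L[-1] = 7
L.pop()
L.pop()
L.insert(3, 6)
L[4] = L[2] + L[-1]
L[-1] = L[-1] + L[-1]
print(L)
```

append L[0]+L[0] = 2+2 = 4 → [2, 4, 4, 7, 9, 4]
insert 1 at 6 → [2, 4, 4, 7, 9, 4, 1]
L[-1] = 7 → [2, 4, 4, 7, 9, 4, 7]
pop() removes 7 → [2, 4, 4, 7, 9, 4]
pop() removes 4 → [2, 4, 4, 7, 9]
insert 6 at 3 → [2, 4, 4, 6, 7, 9]
L[4] = L[2]+L[-1] = 4+9 = 13 → [2, 4, 4, 6, 13, 9]
L[-1] = L[-1]+L[-1] = 9+9 = 18 → [2, 4, 4, 6, 13, 18]

[2, 4, 4, 6, 13, 18]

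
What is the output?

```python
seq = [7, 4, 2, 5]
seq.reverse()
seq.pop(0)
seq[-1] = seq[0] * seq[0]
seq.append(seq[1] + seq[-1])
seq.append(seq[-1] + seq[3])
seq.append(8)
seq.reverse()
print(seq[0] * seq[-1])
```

16

reverse → [5, 2, 4, 7]
pop(0) removes 5 → [2, 4, 7]
seq[-1] = seq[0]*seq[0] = 2*2 = 4 → [2, 4, 4]
append seq[1]+seq[-1] = 4+4 = 8 → [2, 4, 4, 8]
append seq[-1]+seq[3] = 8+8 = 16 → [2, 4, 4, 8, 16]
append 8 → [2, 4, 4, 8, 16, 8]
reverse → [8, 16, 8, 4, 4, 2]
seq[0]*seq[-1] = 8*2 = 16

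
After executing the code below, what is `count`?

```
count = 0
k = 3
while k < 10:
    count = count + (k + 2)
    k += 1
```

k=3: count = 0+5 = 5
k=4: count = 5+6 = 11
k=5: count = 11+7 = 18
k=6: count = 18+8 = 26
k=7: count = 26+9 = 35
k=8: count = 35+10 = 45
k=9: count = 45+11 = 56

56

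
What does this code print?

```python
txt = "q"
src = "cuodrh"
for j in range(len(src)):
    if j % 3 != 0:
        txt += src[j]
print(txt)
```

j=0: skip
j=1: add 'u' → 'qu'
j=2: add 'o' → 'quo'
j=3: skip
j=4: add 'r' → 'quor'
j=5: add 'h' → 'quorh'

quorh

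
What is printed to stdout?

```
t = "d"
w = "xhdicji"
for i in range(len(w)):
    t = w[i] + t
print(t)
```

i=0: prepend 'x' → 'xd'
i=1: prepend 'h' → 'hxd'
i=2: prepend 'd' → 'dhxd'
i=3: prepend 'i' → 'idhxd'
i=4: prepend 'c' → 'cidhxd'
i=5: prepend 'j' → 'jcidhxd'
i=6: prepend 'i' → 'ijcidhxd'

ijcidhxd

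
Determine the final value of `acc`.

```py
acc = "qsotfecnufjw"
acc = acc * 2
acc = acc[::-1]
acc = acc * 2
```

'wjfunceftosqwjfunceftosqwjfunceftosqwjfunceftosq'

repeat ×2 → 'qsotfecnufjwqsotfecnufjw'
reverse → 'wjfunceftosqwjfunceftosq'
repeat ×2 → 'wjfunceftosqwjfunceftosqwjfunceftosqwjfunceftosq'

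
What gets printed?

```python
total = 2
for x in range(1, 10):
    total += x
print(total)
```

x=1: total = 2+1 = 3
x=2: total = 3+2 = 5
x=3: total = 5+3 = 8
x=4: total = 8+4 = 12
x=5: total = 12+5 = 17
x=6: total = 17+6 = 23
x=7: total = 23+7 = 30
x=8: total = 30+8 = 38
x=9: total = 38+9 = 47

47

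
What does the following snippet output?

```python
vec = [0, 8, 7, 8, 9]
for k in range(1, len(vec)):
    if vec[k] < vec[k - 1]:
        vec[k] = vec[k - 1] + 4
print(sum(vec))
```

56

k=1: 8>=0, unchanged → [0, 8, 7, 8, 9]
k=2: 7<8, vec[2] = 8+4 = 12 → [0, 8, 12, 8, 9]
k=3: 8<12, vec[3] = 12+4 = 16 → [0, 8, 12, 16, 9]
k=4: 9<16, vec[4] = 16+4 = 20 → [0, 8, 12, 16, 20]
sum = 56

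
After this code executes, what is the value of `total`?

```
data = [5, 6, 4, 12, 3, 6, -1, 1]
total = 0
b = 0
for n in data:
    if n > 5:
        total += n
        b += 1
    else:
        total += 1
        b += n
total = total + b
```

44

n=5: not >5, total = 0+1 = 1; b=5
n=6: >5, total = 1+6 = 7; b=6
n=4: not >5, total = 7+1 = 8; b=10
n=12: >5, total = 8+12 = 20; b=11
n=3: not >5, total = 20+1 = 21; b=14
n=6: >5, total = 21+6 = 27; b=15
n=-1: not >5, total = 27+1 = 28; b=14
n=1: not >5, total = 28+1 = 29; b=15
total+b = 29+15 = 44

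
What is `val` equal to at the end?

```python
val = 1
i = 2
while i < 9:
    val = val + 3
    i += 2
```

i=2: val = 1+3 = 4
i=4: val = 4+3 = 7
i=6: val = 7+3 = 10
i=8: val = 10+3 = 13

13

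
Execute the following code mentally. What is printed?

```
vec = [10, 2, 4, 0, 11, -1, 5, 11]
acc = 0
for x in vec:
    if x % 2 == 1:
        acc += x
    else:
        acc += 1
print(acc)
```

x=10: not odd, acc = 0+1 = 1
x=2: not odd, acc = 1+1 = 2
x=4: not odd, acc = 2+1 = 3
x=0: not odd, acc = 3+1 = 4
x=11: odd, acc = 4+11 = 15
x=-1: odd, acc = 15+(-1) = 14
x=5: odd, acc = 14+5 = 19
x=11: odd, acc = 19+11 = 30

30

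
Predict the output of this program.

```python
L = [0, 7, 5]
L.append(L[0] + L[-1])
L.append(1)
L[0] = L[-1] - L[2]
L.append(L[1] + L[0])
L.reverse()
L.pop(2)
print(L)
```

append L[0]+L[-1] = 0+5 = 5 → [0, 7, 5, 5]
append 1 → [0, 7, 5, 5, 1]
L[0] = L[-1]-L[2] = 1-5 = -4 → [-4, 7, 5, 5, 1]
append L[1]+L[0] = 7+(-4) = 3 → [-4, 7, 5, 5, 1, 3]
reverse → [3, 1, 5, 5, 7, -4]
pop(2) removes 5 → [3, 1, 5, 7, -4]

[3, 1, 5, 7, -4]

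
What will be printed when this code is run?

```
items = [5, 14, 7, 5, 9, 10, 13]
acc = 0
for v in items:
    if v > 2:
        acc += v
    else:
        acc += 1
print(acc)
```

63

v=5: >2, acc = 0+5 = 5
v=14: >2, acc = 5+14 = 19
v=7: >2, acc = 19+7 = 26
v=5: >2, acc = 26+5 = 31
v=9: >2, acc = 31+9 = 40
v=10: >2, acc = 40+10 = 50
v=13: >2, acc = 50+13 = 63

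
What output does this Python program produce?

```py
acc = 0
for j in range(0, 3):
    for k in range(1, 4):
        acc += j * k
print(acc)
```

18

j=0,k=1: acc = 0+0 = 0
j=0,k=2: acc = 0+0 = 0
j=0,k=3: acc = 0+0 = 0
j=1,k=1: acc = 0+1 = 1
j=1,k=2: acc = 1+2 = 3
j=1,k=3: acc = 3+3 = 6
j=2,k=1: acc = 6+2 = 8
j=2,k=2: acc = 8+4 = 12
j=2,k=3: acc = 12+6 = 18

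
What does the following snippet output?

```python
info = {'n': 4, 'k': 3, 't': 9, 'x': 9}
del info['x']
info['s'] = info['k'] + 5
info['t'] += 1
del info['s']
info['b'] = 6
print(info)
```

del 'x' → {'n': 4, 'k': 3, 't': 9}
info['s'] = info['k']+5 = 8 → {'n': 4, 'k': 3, 't': 9, 's': 8}
info['t'] = 9+1 = 10 → {'n': 4, 'k': 3, 't': 10, 's': 8}
del 's' → {'n': 4, 'k': 3, 't': 10}
info['b'] = 6 → {'n': 4, 'k': 3, 't': 10, 'b': 6}

{'n': 4, 'k': 3, 't': 10, 'b': 6}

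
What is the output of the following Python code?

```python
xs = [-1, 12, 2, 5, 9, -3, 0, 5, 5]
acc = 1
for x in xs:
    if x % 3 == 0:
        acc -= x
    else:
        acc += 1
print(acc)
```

x=-1: not %3==0, acc = 1+1 = 2
x=12: %3==0, acc = 2-12 = -10
x=2: not %3==0, acc = (-10)+1 = -9
x=5: not %3==0, acc = (-9)+1 = -8
x=9: %3==0, acc = (-8)-9 = -17
x=-3: %3==0, acc = (-17)-(-3) = -14
x=0: %3==0, acc = (-14)-0 = -14
x=5: not %3==0, acc = (-14)+1 = -13
x=5: not %3==0, acc = (-13)+1 = -12

-12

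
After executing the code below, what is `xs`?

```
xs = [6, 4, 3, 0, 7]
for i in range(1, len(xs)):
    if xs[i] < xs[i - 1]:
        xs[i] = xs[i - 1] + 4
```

[6, 10, 14, 18, 22]

i=1: 4<6, xs[1] = 6+4 = 10 → [6, 10, 3, 0, 7]
i=2: 3<10, xs[2] = 10+4 = 14 → [6, 10, 14, 0, 7]
i=3: 0<14, xs[3] = 14+4 = 18 → [6, 10, 14, 18, 7]
i=4: 7<18, xs[4] = 18+4 = 22 → [6, 10, 14, 18, 22]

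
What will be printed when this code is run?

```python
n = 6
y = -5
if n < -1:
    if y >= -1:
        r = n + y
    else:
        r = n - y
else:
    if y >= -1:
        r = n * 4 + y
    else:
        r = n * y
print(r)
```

n=6, y=-5
n < -1 is False; y >= -1 is False
→ r = n * y = -30

-30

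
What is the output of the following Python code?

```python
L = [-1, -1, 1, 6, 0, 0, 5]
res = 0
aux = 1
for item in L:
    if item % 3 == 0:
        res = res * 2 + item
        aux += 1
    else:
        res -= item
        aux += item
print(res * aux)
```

item=-1: not %3==0, res = 0-(-1) = 1; aux=0
item=-1: not %3==0, res = 1-(-1) = 2; aux=-1
item=1: not %3==0, res = 2-1 = 1; aux=0
item=6: %3==0, res = 1*2+6 = 8; aux=1
item=0: %3==0, res = 8*2+0 = 16; aux=2
item=0: %3==0, res = 16*2+0 = 32; aux=3
item=5: not %3==0, res = 32-5 = 27; aux=8
res*aux = 27*8 = 216

216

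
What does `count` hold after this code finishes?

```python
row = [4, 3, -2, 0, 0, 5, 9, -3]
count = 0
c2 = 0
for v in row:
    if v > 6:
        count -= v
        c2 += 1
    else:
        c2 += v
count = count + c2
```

-1

v=4: not >6; c2=4
v=3: not >6; c2=7
v=-2: not >6; c2=5
v=0: not >6; c2=5
v=0: not >6; c2=5
v=5: not >6; c2=10
v=9: >6, count = 0-9 = -9; c2=11
v=-3: not >6; c2=8
count+c2 = (-9)+8 = -1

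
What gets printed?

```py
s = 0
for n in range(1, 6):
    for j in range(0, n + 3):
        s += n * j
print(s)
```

n=1,j=0: s = 0+0 = 0
n=1,j=1: s = 0+1 = 1
n=1,j=2: s = 1+2 = 3
n=1,j=3: s = 3+3 = 6
n=2,j=0: s = 6+0 = 6
n=2,j=1: s = 6+2 = 8
n=2,j=2: s = 8+4 = 12
n=2,j=3: s = 12+6 = 18
n=2,j=4: s = 18+8 = 26
n=3,j=0: s = 26+0 = 26
n=3,j=1: s = 26+3 = 29
n=3,j=2: s = 29+6 = 35
n=3,j=3: s = 35+9 = 44
n=3,j=4: s = 44+12 = 56
n=3,j=5: s = 56+15 = 71
n=4,j=0: s = 71+0 = 71
n=4,j=1: s = 71+4 = 75
n=4,j=2: s = 75+8 = 83
n=4,j=3: s = 83+12 = 95
n=4,j=4: s = 95+16 = 111
n=4,j=5: s = 111+20 = 131
n=4,j=6: s = 131+24 = 155
n=5,j=0: s = 155+0 = 155
n=5,j=1: s = 155+5 = 160
n=5,j=2: s = 160+10 = 170
n=5,j=3: s = 170+15 = 185
n=5,j=4: s = 185+20 = 205
n=5,j=5: s = 205+25 = 230
n=5,j=6: s = 230+30 = 260
n=5,j=7: s = 260+35 = 295

295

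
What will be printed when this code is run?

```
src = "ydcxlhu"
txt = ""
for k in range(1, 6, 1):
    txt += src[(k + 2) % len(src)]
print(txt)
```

k=1: add src[3]='x' → 'x'
k=2: add src[4]='l' → 'xl'
k=3: add src[5]='h' → 'xlh'
k=4: add src[6]='u' → 'xlhu'
k=5: add src[0]='y' → 'xlhuy'

xlhuy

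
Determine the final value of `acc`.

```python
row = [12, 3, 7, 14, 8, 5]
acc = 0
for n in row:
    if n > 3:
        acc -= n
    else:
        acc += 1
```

n=12: >3, acc = 0-12 = -12
n=3: not >3, acc = (-12)+1 = -11
n=7: >3, acc = (-11)-7 = -18
n=14: >3, acc = (-18)-14 = -32
n=8: >3, acc = (-32)-8 = -40
n=5: >3, acc = (-40)-5 = -45

-45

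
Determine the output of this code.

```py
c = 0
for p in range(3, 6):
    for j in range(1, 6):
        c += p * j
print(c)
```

p=3,j=1: c = 0+3 = 3
p=3,j=2: c = 3+6 = 9
p=3,j=3: c = 9+9 = 18
p=3,j=4: c = 18+12 = 30
p=3,j=5: c = 30+15 = 45
p=4,j=1: c = 45+4 = 49
p=4,j=2: c = 49+8 = 57
p=4,j=3: c = 57+12 = 69
p=4,j=4: c = 69+16 = 85
p=4,j=5: c = 85+20 = 105
p=5,j=1: c = 105+5 = 110
p=5,j=2: c = 110+10 = 120
p=5,j=3: c = 120+15 = 135
p=5,j=4: c = 135+20 = 155
p=5,j=5: c = 155+25 = 180

180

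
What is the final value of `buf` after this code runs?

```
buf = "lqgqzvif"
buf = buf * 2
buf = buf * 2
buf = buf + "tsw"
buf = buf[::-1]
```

repeat ×2 → 'lqgqzviflqgqzvif'
repeat ×2 → 'lqgqzviflqgqzviflqgqzviflqgqzvif'
+ 'tsw' → 'lqgqzviflqgqzviflqgqzviflqgqzviftsw'
reverse → 'wstfivzqgqlfivzqgqlfivzqgqlfivzqgql'

'wstfivzqgqlfivzqgqlfivzqgqlfivzqgql'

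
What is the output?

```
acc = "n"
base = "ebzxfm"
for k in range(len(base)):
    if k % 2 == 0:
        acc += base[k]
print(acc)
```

nezf

k=0: add 'e' → 'ne'
k=1: skip
k=2: add 'z' → 'nez'
k=3: skip
k=4: add 'f' → 'nezf'
k=5: skip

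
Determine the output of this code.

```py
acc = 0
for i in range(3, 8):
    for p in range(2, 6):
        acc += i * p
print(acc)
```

i=3,p=2: acc = 0+6 = 6
i=3,p=3: acc = 6+9 = 15
i=3,p=4: acc = 15+12 = 27
i=3,p=5: acc = 27+15 = 42
i=4,p=2: acc = 42+8 = 50
i=4,p=3: acc = 50+12 = 62
i=4,p=4: acc = 62+16 = 78
i=4,p=5: acc = 78+20 = 98
i=5,p=2: acc = 98+10 = 108
i=5,p=3: acc = 108+15 = 123
i=5,p=4: acc = 123+20 = 143
i=5,p=5: acc = 143+25 = 168
i=6,p=2: acc = 168+12 = 180
i=6,p=3: acc = 180+18 = 198
i=6,p=4: acc = 198+24 = 222
i=6,p=5: acc = 222+30 = 252
i=7,p=2: acc = 252+14 = 266
i=7,p=3: acc = 266+21 = 287
i=7,p=4: acc = 287+28 = 315
i=7,p=5: acc = 315+35 = 350

350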